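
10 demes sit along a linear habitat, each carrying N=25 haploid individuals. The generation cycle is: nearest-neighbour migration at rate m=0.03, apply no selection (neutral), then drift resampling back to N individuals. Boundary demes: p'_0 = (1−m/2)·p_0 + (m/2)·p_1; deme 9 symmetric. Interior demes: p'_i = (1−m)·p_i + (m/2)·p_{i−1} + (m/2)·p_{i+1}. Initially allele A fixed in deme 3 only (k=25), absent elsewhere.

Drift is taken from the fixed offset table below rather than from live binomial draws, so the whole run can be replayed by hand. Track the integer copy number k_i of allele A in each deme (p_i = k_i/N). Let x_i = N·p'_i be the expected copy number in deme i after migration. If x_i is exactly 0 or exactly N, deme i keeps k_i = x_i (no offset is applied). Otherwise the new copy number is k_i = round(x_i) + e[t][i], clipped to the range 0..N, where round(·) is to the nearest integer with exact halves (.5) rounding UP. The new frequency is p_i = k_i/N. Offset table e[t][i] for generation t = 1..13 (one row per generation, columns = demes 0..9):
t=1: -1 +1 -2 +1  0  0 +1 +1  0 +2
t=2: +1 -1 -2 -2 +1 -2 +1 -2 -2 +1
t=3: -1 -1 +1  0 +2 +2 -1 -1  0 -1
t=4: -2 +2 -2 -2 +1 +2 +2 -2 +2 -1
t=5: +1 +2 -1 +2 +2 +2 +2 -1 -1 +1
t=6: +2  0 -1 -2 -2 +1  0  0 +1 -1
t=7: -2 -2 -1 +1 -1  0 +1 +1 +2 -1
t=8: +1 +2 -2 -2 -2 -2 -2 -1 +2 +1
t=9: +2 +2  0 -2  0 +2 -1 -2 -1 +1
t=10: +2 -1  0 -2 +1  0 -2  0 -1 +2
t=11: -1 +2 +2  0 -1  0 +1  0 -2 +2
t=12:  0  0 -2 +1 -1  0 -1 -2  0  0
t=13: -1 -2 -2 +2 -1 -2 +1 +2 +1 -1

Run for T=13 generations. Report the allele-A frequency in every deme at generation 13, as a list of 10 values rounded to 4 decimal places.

t=0: k=[0 0 0 25 0 0 0 0 0 0]
t=1: x=[0.0000 0.0000 0.3750 24.2500 0.3750 0.0000 0.0000 0.0000 0.0000 0.0000] k=[0 0 0 25 0 0 0 0 0 0]
t=2: x=[0.0000 0.0000 0.3750 24.2500 0.3750 0.0000 0.0000 0.0000 0.0000 0.0000] k=[0 0 0 22 1 0 0 0 0 0]
t=3: x=[0.0000 0.0000 0.3300 21.3550 1.3000 0.0150 0.0000 0.0000 0.0000 0.0000] k=[0 0 1 21 3 2 0 0 0 0]
t=4: x=[0.0000 0.0150 1.2850 20.4300 3.2550 1.9850 0.0300 0.0000 0.0000 0.0000] k=[0 2 0 18 4 4 2 0 0 0]
t=5: x=[0.0300 1.9400 0.3000 17.5200 4.2100 3.9700 2.0000 0.0300 0.0000 0.0000] k=[1 4 0 20 6 6 4 0 0 0]
t=6: x=[1.0450 3.8950 0.3600 19.4900 6.2100 5.9700 3.9700 0.0600 0.0000 0.0000] k=[3 4 0 17 4 7 4 0 0 0]
t=7: x=[3.0150 3.9250 0.3150 16.5500 4.2400 6.9100 3.9850 0.0600 0.0000 0.0000] k=[1 2 0 18 3 7 5 1 0 0]
t=8: x=[1.0150 1.9550 0.3000 17.5050 3.2850 6.9100 4.9700 1.0450 0.0150 0.0000] k=[2 4 0 16 1 5 3 0 2 0]
t=9: x=[2.0300 3.9100 0.3000 15.5350 1.2850 4.9100 2.9850 0.0750 1.9400 0.0300] k=[4 6 0 14 1 7 2 0 1 1]
t=10: x=[4.0300 5.8800 0.3000 13.5950 1.2850 6.8350 2.0450 0.0450 0.9850 1.0000] k=[6 5 0 12 2 7 0 0 0 3]
t=11: x=[5.9850 4.9400 0.2550 11.6700 2.2250 6.8200 0.1050 0.0000 0.0450 2.9550] k=[5 7 2 12 1 7 1 0 0 5]
t=12: x=[5.0300 6.8950 2.2250 11.6850 1.2550 6.8200 1.0750 0.0150 0.0750 4.9250] k=[5 7 0 13 0 7 0 0 0 5]
t=13: x=[5.0300 6.8650 0.3000 12.6100 0.3000 6.7900 0.1050 0.0000 0.0750 4.9250] k=[4 5 0 15 0 5 1 0 1 4]

[0.1600, 0.2000, 0.0000, 0.6000, 0.0000, 0.2000, 0.0400, 0.0000, 0.0400, 0.1600]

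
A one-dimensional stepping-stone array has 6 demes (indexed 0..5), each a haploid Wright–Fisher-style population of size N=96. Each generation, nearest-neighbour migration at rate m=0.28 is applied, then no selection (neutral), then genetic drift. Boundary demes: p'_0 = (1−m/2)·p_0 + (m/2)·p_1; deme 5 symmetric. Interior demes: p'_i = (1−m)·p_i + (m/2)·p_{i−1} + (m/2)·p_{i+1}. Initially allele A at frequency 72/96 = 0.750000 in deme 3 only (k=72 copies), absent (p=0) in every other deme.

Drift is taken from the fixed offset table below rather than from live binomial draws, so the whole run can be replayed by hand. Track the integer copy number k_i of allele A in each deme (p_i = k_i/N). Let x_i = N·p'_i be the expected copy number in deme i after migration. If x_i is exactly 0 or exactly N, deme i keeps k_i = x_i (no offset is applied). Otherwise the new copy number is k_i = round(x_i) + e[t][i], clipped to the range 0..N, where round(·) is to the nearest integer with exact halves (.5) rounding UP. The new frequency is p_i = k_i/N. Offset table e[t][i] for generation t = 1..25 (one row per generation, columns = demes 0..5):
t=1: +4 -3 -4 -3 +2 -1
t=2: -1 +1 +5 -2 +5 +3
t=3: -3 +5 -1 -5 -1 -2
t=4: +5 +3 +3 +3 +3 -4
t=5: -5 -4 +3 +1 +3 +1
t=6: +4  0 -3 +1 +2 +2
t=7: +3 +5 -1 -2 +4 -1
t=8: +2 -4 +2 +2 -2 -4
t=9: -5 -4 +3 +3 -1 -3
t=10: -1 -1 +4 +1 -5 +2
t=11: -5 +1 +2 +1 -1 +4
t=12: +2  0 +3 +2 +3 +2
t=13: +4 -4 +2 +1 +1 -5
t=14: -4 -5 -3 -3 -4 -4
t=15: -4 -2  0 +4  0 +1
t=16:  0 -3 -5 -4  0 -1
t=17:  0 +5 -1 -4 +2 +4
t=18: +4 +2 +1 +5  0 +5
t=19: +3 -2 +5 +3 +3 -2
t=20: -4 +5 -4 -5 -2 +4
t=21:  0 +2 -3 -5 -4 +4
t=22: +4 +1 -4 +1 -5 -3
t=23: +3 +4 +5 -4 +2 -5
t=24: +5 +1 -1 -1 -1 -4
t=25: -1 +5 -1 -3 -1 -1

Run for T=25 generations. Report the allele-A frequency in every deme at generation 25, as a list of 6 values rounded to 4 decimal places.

[0.2083, 0.2396, 0.1250, 0.0729, 0.1146, 0.1042]

t=0: k=[0 0 0 72 0 0]
t=1: x=[0.0000 0.0000 10.0800 51.8400 10.0800 0.0000] k=[0 0 6 49 12 0]
t=2: x=[0.0000 0.8400 11.1800 37.8000 15.5000 1.6800] k=[0 2 16 36 21 5]
t=3: x=[0.2800 3.6800 16.8400 31.1000 20.8600 7.2400] k=[0 9 16 26 20 5]
t=4: x=[1.2600 8.7200 16.4200 23.7600 18.7400 7.1000] k=[6 12 19 27 22 3]
t=5: x=[6.8400 12.1400 19.1400 25.1800 20.0400 5.6600] k=[2 8 22 26 23 7]
t=6: x=[2.8400 9.1200 20.6000 25.0200 21.1800 9.2400] k=[7 9 18 26 23 11]
t=7: x=[7.2800 9.9800 17.8600 24.4600 21.7400 12.6800] k=[10 15 17 22 26 12]
t=8: x=[10.7000 14.5800 17.4200 21.8600 23.4800 13.9600] k=[13 11 19 24 21 10]
t=9: x=[12.7200 12.4000 18.5800 22.8800 19.8800 11.5400] k=[8 8 22 26 19 9]
t=10: x=[8.0000 9.9600 20.6000 24.4600 18.5800 10.4000] k=[7 9 25 25 14 12]
t=11: x=[7.2800 10.9600 22.7600 23.4600 15.2600 12.2800] k=[2 12 25 24 14 16]
t=12: x=[3.4000 12.4200 23.0400 22.7400 15.6800 15.7200] k=[5 12 26 25 19 18]
t=13: x=[5.9800 12.9800 23.9000 24.3000 19.7000 18.1400] k=[10 9 26 25 21 13]
t=14: x=[9.8600 11.5200 23.4800 24.5800 20.4400 14.1200] k=[6 7 20 22 16 10]
t=15: x=[6.1400 8.6800 18.4600 20.8800 16.0000 10.8400] k=[2 7 18 25 16 12]
t=16: x=[2.7000 7.8400 17.4400 22.7600 16.7000 12.5600] k=[3 5 12 19 17 12]
t=17: x=[3.2800 5.7000 12.0000 17.7400 16.5800 12.7000] k=[3 11 11 14 19 17]
t=18: x=[4.1200 9.8800 11.4200 14.2800 18.0200 17.2800] k=[8 12 12 19 18 22]
t=19: x=[8.5600 11.4400 12.9800 17.8800 18.7000 21.4400] k=[12 9 18 21 22 19]
t=20: x=[11.5800 10.6800 17.1600 20.7200 21.4400 19.4200] k=[8 16 13 16 19 23]
t=21: x=[9.1200 14.4600 13.8400 16.0000 19.1400 22.4400] k=[9 16 11 11 15 26]
t=22: x=[9.9800 14.3200 11.7000 11.5600 15.9800 24.4600] k=[14 15 8 13 11 21]
t=23: x=[14.1400 13.8800 9.6800 12.0200 12.6800 19.6000] k=[17 18 15 8 15 15]
t=24: x=[17.1400 17.4400 14.4400 9.9600 14.0200 15.0000] k=[22 18 13 9 13 11]
t=25: x=[21.4400 17.8600 13.1400 10.1200 12.1600 11.2800] k=[20 23 12 7 11 10]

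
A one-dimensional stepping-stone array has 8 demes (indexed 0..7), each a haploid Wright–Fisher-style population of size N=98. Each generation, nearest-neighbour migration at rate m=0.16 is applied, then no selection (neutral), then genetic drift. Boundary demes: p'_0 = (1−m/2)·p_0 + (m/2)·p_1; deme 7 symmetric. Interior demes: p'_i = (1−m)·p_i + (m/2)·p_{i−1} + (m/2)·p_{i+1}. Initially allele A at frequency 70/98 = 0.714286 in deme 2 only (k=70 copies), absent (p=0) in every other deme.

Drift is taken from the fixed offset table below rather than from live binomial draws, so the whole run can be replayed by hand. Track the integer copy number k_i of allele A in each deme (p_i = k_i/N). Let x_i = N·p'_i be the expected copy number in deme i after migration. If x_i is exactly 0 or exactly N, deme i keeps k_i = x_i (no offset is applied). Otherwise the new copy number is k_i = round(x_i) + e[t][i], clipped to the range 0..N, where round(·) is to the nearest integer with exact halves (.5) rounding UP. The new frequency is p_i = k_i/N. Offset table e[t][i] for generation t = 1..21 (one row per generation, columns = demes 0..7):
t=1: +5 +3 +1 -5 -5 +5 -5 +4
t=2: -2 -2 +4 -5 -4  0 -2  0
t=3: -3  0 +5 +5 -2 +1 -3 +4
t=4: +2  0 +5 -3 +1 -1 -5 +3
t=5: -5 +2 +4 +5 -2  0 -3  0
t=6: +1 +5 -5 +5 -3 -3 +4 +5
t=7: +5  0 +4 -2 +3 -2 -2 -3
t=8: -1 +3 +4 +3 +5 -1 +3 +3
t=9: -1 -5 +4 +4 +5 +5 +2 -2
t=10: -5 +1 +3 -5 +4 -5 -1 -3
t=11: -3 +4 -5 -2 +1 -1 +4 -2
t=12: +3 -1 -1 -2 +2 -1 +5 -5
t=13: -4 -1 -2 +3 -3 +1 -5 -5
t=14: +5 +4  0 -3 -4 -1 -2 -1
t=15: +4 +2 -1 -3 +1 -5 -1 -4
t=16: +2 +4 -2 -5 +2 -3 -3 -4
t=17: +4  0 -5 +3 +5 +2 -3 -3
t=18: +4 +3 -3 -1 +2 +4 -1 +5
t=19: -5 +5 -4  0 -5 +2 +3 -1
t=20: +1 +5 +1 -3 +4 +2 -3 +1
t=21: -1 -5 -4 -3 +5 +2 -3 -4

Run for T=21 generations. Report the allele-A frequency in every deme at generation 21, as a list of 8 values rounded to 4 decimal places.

t=0: k=[0 0 70 0 0 0 0 0]
t=1: x=[0.0000 5.6000 58.8000 5.6000 0.0000 0.0000 0.0000 0.0000] k=[0 9 60 1 0 0 0 0]
t=2: x=[0.7200 12.3600 51.2000 5.6400 0.0800 0.0000 0.0000 0.0000] k=[0 10 55 1 0 0 0 0]
t=3: x=[0.8000 12.8000 47.0800 5.2400 0.0800 0.0000 0.0000 0.0000] k=[0 13 52 10 0 0 0 0]
t=4: x=[1.0400 15.0800 45.5200 12.5600 0.8000 0.0000 0.0000 0.0000] k=[3 15 51 10 2 0 0 0]
t=5: x=[3.9600 16.9200 44.8400 12.6400 2.4800 0.1600 0.0000 0.0000] k=[0 19 49 18 0 0 0 0]
t=6: x=[1.5200 19.8800 44.1200 19.0400 1.4400 0.0000 0.0000 0.0000] k=[3 25 39 24 0 0 0 0]
t=7: x=[4.7600 24.3600 36.6800 23.2800 1.9200 0.0000 0.0000 0.0000] k=[10 24 41 21 5 0 0 0]
t=8: x=[11.1200 24.2400 38.0400 21.3200 5.8800 0.4000 0.0000 0.0000] k=[10 27 42 24 11 0 0 0]
t=9: x=[11.3600 26.8400 39.3600 24.4000 11.1600 0.8800 0.0000 0.0000] k=[10 22 43 28 16 6 0 0]
t=10: x=[10.9600 22.7200 40.1200 28.2400 16.1600 6.3200 0.4800 0.0000] k=[6 24 43 23 20 1 0 0]
t=11: x=[7.4400 24.0800 39.8800 24.3600 18.7200 2.4400 0.0800 0.0000] k=[4 28 35 22 20 1 4 0]
t=12: x=[5.9200 26.6400 33.4000 22.8800 18.6400 2.7600 3.4400 0.3200] k=[9 26 32 21 21 2 8 0]
t=13: x=[10.3600 25.1200 30.6400 21.8800 19.4800 4.0000 6.8800 0.6400] k=[6 24 29 25 16 5 2 0]
t=14: x=[7.4400 22.9600 28.2800 24.6000 15.8400 5.6400 2.0800 0.1600] k=[12 27 28 22 12 5 0 0]
t=15: x=[13.2000 25.8800 27.4400 21.6800 12.2400 5.1600 0.4000 0.0000] k=[17 28 26 19 13 0 0 0]
t=16: x=[17.8800 26.9600 25.6000 19.0800 12.4400 1.0400 0.0000 0.0000] k=[20 31 24 14 14 0 0 0]
t=17: x=[20.8800 29.5600 23.7600 14.8000 12.8800 1.1200 0.0000 0.0000] k=[25 30 19 18 18 3 0 0]
t=18: x=[25.4000 28.7200 19.8000 18.0800 16.8000 3.9600 0.2400 0.0000] k=[29 32 17 17 19 8 0 0]
t=19: x=[29.2400 30.5600 18.2000 17.1600 17.9600 8.2400 0.6400 0.0000] k=[24 36 14 17 13 10 4 0]
t=20: x=[24.9600 33.2800 16.0000 16.4400 13.0800 9.7600 4.1600 0.3200] k=[26 38 17 13 17 12 1 1]
t=21: x=[26.9600 35.3600 18.3600 13.6400 16.2800 11.5200 1.8800 1.0000] k=[26 30 14 11 21 14 0 0]

[0.2653, 0.3061, 0.1429, 0.1122, 0.2143, 0.1429, 0.0000, 0.0000]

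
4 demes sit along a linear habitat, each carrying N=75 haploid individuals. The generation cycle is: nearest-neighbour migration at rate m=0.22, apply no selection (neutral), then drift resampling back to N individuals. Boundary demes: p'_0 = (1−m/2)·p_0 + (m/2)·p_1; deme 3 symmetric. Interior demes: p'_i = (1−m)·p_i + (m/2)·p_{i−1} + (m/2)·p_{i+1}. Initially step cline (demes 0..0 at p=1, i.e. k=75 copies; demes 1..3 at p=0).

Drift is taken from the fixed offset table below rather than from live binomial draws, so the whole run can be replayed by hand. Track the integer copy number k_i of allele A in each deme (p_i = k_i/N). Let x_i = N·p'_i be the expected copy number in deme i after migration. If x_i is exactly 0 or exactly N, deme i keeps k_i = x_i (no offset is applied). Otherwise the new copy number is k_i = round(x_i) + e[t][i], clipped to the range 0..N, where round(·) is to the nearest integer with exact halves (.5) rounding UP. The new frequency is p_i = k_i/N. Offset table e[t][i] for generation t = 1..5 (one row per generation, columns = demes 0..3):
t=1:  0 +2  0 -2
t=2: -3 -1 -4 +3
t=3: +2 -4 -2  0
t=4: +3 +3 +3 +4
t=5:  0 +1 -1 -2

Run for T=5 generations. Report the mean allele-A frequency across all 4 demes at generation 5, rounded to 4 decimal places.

0.2500

t=0: k=[75 0 0 0]
t=1: x=[66.7500 8.2500 0.0000 0.0000] k=[67 10 0 0]
t=2: x=[60.7300 15.1700 1.1000 0.0000] k=[58 14 0 0]
t=3: x=[53.1600 17.3000 1.5400 0.0000] k=[55 13 0 0]
t=4: x=[50.3800 16.1900 1.4300 0.0000] k=[53 19 4 0]
t=5: x=[49.2600 21.0900 5.2100 0.4400] k=[49 22 4 0]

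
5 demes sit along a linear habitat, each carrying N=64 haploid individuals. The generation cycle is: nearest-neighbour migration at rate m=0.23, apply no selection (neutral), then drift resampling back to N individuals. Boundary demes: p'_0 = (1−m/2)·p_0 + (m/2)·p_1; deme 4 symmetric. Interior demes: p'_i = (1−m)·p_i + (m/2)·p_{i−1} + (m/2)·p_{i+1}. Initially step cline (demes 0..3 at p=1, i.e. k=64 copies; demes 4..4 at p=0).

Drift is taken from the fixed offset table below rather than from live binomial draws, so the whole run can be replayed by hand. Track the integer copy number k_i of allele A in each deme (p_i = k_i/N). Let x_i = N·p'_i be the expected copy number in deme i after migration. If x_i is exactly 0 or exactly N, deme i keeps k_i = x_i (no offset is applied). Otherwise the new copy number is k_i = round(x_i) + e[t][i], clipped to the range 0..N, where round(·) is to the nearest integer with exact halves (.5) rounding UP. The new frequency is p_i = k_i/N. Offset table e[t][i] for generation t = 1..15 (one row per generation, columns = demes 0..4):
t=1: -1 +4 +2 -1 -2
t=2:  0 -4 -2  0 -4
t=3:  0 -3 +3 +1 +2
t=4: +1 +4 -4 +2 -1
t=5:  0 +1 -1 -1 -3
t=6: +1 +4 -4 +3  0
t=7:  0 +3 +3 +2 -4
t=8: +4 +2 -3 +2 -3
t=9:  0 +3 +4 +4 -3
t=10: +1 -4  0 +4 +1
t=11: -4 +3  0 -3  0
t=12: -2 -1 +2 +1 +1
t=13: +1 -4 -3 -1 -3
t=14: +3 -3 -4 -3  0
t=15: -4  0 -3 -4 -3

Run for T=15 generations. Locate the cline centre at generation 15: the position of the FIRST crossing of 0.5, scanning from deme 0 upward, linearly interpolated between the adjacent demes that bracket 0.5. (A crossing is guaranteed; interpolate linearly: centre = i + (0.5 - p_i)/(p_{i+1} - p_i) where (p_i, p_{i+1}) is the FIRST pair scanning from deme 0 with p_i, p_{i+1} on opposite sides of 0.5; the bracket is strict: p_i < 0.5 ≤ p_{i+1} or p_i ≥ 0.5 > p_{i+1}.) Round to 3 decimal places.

t=0: k=[64 64 64 64 0]
t=1: x=[64.0000 64.0000 64.0000 56.6400 7.3600] k=[64 64 64 56 5]
t=2: x=[64.0000 64.0000 63.0800 51.0550 10.8650] k=[64 64 61 51 7]
t=3: x=[64.0000 63.6550 60.1950 47.0900 12.0600] k=[64 61 63 48 14]
t=4: x=[63.6550 61.5750 61.0450 45.8150 17.9100] k=[64 64 57 48 17]
t=5: x=[64.0000 63.1950 56.7700 45.4700 20.5650] k=[64 64 56 44 18]
t=6: x=[64.0000 63.0800 55.5400 42.3900 20.9900] k=[64 64 52 45 21]
t=7: x=[64.0000 62.6200 52.5750 43.0450 23.7600] k=[64 64 56 45 20]
t=8: x=[64.0000 63.0800 55.6550 43.3900 22.8750] k=[64 64 53 45 20]
t=9: x=[64.0000 62.7350 53.3450 43.0450 22.8750] k=[64 64 57 47 20]
t=10: x=[64.0000 63.1950 56.6550 45.0450 23.1050] k=[64 59 57 49 24]
t=11: x=[63.4250 59.3450 56.3100 47.0450 26.8750] k=[59 62 56 44 27]
t=12: x=[59.3450 60.9650 55.3100 43.4250 28.9550] k=[57 60 57 44 30]
t=13: x=[57.3450 59.3100 55.8500 43.8850 31.6100] k=[58 55 53 43 29]
t=14: x=[57.6550 55.1150 52.0800 42.5400 30.6100] k=[61 52 48 40 31]
t=15: x=[59.9650 52.5750 47.5400 39.8850 32.0350] k=[56 53 45 36 29]

3.571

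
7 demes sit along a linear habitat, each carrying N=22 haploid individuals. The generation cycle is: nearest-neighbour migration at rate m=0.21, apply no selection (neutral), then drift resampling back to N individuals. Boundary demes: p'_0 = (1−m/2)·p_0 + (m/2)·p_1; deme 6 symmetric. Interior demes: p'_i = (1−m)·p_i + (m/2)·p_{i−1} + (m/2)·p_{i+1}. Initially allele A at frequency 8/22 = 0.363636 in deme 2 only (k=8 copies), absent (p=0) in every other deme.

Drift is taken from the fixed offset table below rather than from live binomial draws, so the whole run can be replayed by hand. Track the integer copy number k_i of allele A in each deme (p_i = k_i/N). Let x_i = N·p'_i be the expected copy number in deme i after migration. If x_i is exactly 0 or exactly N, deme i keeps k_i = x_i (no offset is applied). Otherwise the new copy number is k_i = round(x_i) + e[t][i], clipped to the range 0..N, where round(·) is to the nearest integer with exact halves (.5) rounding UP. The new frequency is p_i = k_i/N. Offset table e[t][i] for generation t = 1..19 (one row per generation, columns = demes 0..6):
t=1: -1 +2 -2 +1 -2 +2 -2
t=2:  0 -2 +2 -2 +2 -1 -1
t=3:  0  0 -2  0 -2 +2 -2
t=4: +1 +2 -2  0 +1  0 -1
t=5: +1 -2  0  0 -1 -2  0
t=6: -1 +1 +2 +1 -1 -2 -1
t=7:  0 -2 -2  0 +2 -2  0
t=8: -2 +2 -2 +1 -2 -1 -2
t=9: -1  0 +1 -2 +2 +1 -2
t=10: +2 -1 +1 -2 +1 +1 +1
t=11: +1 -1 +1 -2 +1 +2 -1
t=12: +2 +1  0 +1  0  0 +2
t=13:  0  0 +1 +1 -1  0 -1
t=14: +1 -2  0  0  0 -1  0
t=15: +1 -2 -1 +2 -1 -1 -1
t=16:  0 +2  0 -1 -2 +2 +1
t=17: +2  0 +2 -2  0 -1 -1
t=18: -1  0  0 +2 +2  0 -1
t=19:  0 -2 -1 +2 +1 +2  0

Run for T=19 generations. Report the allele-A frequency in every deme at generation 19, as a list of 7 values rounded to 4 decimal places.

[0.2727, 0.0909, 0.1364, 0.2273, 0.1818, 0.1364, 0.0000]

t=0: k=[0 0 8 0 0 0 0]
t=1: x=[0.0000 0.8400 6.3200 0.8400 0.0000 0.0000 0.0000] k=[0 3 4 2 0 0 0]
t=2: x=[0.3150 2.7900 3.6850 2.0000 0.2100 0.0000 0.0000] k=[0 1 6 0 2 0 0]
t=3: x=[0.1050 1.4200 4.8450 0.8400 1.5800 0.2100 0.0000] k=[0 1 3 1 0 2 0]
t=4: x=[0.1050 1.1050 2.5800 1.1050 0.3150 1.5800 0.2100] k=[1 3 1 1 1 2 0]
t=5: x=[1.2100 2.5800 1.2100 1.0000 1.1050 1.6850 0.2100] k=[2 1 1 1 0 0 0]
t=6: x=[1.8950 1.1050 1.0000 0.8950 0.1050 0.0000 0.0000] k=[1 2 3 2 0 0 0]
t=7: x=[1.1050 2.0000 2.7900 1.8950 0.2100 0.0000 0.0000] k=[1 0 1 2 2 0 0]
t=8: x=[0.8950 0.2100 1.0000 1.8950 1.7900 0.2100 0.0000] k=[0 2 0 3 0 0 0]
t=9: x=[0.2100 1.5800 0.5250 2.3700 0.3150 0.0000 0.0000] k=[0 2 2 0 2 0 0]
t=10: x=[0.2100 1.7900 1.7900 0.4200 1.5800 0.2100 0.0000] k=[2 1 3 0 3 1 0]
t=11: x=[1.8950 1.3150 2.4750 0.6300 2.4750 1.1050 0.1050] k=[3 0 3 0 3 3 0]
t=12: x=[2.6850 0.6300 2.3700 0.6300 2.6850 2.6850 0.3150] k=[5 2 2 2 3 3 2]
t=13: x=[4.6850 2.3150 2.0000 2.1050 2.8950 2.8950 2.1050] k=[5 2 3 3 2 3 1]
t=14: x=[4.6850 2.4200 2.8950 2.8950 2.2100 2.6850 1.2100] k=[6 0 3 3 2 2 1]
t=15: x=[5.3700 0.9450 2.6850 2.8950 2.1050 1.8950 1.1050] k=[6 0 2 5 1 1 0]
t=16: x=[5.3700 0.8400 2.1050 4.2650 1.4200 0.8950 0.1050] k=[5 3 2 3 0 3 1]
t=17: x=[4.7900 3.1050 2.2100 2.5800 0.6300 2.4750 1.2100] k=[7 3 4 1 1 1 0]
t=18: x=[6.5800 3.5250 3.5800 1.3150 1.0000 0.8950 0.1050] k=[6 4 4 3 3 1 0]
t=19: x=[5.7900 4.2100 3.8950 3.1050 2.7900 1.1050 0.1050] k=[6 2 3 5 4 3 0]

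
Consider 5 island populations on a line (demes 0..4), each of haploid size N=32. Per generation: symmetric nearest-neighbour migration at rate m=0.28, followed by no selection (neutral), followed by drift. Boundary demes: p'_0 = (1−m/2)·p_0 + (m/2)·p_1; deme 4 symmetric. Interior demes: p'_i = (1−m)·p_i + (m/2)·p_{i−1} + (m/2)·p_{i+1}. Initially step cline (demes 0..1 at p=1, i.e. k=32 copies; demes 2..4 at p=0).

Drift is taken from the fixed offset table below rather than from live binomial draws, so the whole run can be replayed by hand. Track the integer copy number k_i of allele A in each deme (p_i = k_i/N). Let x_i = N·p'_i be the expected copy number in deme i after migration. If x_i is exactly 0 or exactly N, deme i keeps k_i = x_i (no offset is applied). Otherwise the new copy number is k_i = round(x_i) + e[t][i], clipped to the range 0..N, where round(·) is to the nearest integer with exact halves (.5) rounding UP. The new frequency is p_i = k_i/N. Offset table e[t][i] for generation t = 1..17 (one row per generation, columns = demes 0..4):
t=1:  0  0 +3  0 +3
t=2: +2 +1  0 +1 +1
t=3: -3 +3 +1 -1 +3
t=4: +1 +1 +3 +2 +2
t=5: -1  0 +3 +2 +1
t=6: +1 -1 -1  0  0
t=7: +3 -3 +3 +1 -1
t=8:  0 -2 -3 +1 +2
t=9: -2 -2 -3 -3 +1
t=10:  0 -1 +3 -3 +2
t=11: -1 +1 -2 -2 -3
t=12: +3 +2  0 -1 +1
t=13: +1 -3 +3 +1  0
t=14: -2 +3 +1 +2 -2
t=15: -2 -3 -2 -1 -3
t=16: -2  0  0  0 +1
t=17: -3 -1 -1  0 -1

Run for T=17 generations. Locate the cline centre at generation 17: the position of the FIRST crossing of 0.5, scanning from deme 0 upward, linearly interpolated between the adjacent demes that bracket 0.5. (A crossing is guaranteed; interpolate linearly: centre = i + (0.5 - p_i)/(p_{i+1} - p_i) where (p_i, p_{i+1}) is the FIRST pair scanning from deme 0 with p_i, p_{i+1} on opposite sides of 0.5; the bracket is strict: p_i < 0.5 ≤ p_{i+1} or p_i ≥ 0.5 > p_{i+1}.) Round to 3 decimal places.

t=0: k=[32 32 0 0 0]
t=1: x=[32.0000 27.5200 4.4800 0.0000 0.0000] k=[32 28 7 0 0]
t=2: x=[31.4400 25.6200 8.9600 0.9800 0.0000] k=[32 27 9 2 0]
t=3: x=[31.3000 25.1800 10.5400 2.7000 0.2800] k=[28 28 12 2 3]
t=4: x=[28.0000 25.7600 12.8400 3.5400 2.8600] k=[29 27 16 6 5]
t=5: x=[28.7200 25.7400 16.1400 7.2600 5.1400] k=[28 26 19 9 6]
t=6: x=[27.7200 25.3000 18.5800 9.9800 6.4200] k=[29 24 18 10 6]
t=7: x=[28.3000 23.8600 17.7200 10.5600 6.5600] k=[31 21 21 12 6]
t=8: x=[29.6000 22.4000 19.7400 12.4200 6.8400] k=[30 20 17 13 9]
t=9: x=[28.6000 20.9800 16.8600 13.0000 9.5600] k=[27 19 14 10 11]
t=10: x=[25.8800 19.4200 14.1400 10.7000 10.8600] k=[26 18 17 8 13]
t=11: x=[24.8800 18.9800 15.8800 9.9600 12.3000] k=[24 20 14 8 9]
t=12: x=[23.4400 19.7200 14.0000 8.9800 8.8600] k=[26 22 14 8 10]
t=13: x=[25.4400 21.4400 14.2800 9.1200 9.7200] k=[26 18 17 10 10]
t=14: x=[24.8800 18.9800 16.1600 10.9800 10.0000] k=[23 22 17 13 8]
t=15: x=[22.8600 21.4400 17.1400 12.8600 8.7000] k=[21 18 15 12 6]
t=16: x=[20.5800 18.0000 15.0000 11.5800 6.8400] k=[19 18 15 12 8]
t=17: x=[18.8600 17.7200 15.0000 11.8600 8.5600] k=[16 17 14 12 8]

1.333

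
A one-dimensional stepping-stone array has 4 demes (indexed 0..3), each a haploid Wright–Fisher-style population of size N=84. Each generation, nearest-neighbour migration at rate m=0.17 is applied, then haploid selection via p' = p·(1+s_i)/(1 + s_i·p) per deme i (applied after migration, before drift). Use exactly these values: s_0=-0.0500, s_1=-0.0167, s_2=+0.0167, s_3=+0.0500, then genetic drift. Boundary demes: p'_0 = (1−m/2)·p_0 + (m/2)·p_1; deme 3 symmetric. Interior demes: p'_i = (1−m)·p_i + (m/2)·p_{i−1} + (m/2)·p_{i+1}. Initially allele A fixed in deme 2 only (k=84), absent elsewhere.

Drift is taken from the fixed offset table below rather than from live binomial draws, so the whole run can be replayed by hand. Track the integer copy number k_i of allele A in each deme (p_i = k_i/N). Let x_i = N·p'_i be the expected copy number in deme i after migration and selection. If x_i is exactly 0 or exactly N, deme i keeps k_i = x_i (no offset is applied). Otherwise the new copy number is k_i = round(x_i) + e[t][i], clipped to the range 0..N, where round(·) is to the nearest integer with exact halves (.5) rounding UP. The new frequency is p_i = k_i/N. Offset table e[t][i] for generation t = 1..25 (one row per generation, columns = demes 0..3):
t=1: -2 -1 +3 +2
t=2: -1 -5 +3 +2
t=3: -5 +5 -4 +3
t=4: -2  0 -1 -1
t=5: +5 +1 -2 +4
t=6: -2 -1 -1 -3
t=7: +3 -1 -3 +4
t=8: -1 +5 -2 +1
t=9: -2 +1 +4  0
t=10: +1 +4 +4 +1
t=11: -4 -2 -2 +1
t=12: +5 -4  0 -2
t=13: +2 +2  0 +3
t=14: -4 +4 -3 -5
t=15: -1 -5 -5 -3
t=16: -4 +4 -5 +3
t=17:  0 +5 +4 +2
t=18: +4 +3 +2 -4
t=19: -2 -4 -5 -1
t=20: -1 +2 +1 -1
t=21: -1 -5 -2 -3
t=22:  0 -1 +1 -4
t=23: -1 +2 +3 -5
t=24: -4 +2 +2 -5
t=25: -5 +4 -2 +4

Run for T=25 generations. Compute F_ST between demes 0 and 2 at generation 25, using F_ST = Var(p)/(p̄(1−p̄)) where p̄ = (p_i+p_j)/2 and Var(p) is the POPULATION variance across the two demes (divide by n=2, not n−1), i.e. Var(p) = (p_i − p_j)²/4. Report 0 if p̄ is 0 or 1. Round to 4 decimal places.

t=0: k=[0 0 84 0]
t=1: x=[0.0000 7.0307 69.9152 7.4653] k=[0 6 73 9]
t=2: x=[0.4846 11.0227 62.1339 15.0328] k=[0 6 65 17]
t=3: x=[0.4846 10.3512 56.2138 21.8597] k=[0 15 52 25]
t=4: x=[1.2122 16.6441 46.9034 28.2016] k=[0 17 46 27]
t=5: x=[1.3739 17.7828 42.2678 29.5426] k=[6 19 40 34]
t=6: x=[6.7784 19.4274 38.0495 35.5061] k=[5 18 37 33]
t=7: x=[5.8209 18.2681 35.3837 34.3258] k=[9 17 32 38]
t=8: x=[9.2493 17.3619 31.5606 38.5052] k=[8 22 30 40]
t=9: x=[8.7785 21.2218 30.4910 40.1714] k=[7 22 34 40]
t=10: x=[7.9002 21.4747 33.8241 40.5122] k=[9 25 38 42]
t=11: x=[9.9031 24.4521 37.5786 42.6845] k=[6 22 36 44]
t=12: x=[7.0228 21.5590 35.8299 44.3426] k=[12 18 36 42]
t=13: x=[11.9737 18.7734 35.3185 42.5145] k=[14 21 35 46]
t=14: x=[13.9868 21.3259 35.0829 46.0821] k=[10 25 32 41]
t=15: x=[10.7836 24.0300 32.4994 41.2586] k=[10 19 27 38]
t=16: x=[10.2927 18.6693 27.5608 38.0782] k=[6 23 23 41]
t=17: x=[7.1042 21.2863 24.8186 40.4922] k=[7 26 29 42]
t=18: x=[8.2264 24.3478 30.1695 41.9193] k=[12 27 32 38]
t=19: x=[12.7117 25.8477 32.4141 38.5052] k=[11 22 27 38]
t=20: x=[11.4194 21.2218 27.8173 38.0782] k=[10 23 29 37]
t=21: x=[10.6199 22.1294 29.4861 37.3290] k=[10 17 27 34]
t=22: x=[10.1291 17.0252 27.0478 34.3914] k=[10 16 28 30]
t=23: x=[10.0474 16.2877 27.4552 30.7751] k=[9 18 30 26]
t=24: x=[9.3310 18.0155 28.9534 27.2301] k=[5 20 31 22]
t=25: x=[5.9836 19.4075 29.6168 23.5837] k=[1 23 28 28]

0.1808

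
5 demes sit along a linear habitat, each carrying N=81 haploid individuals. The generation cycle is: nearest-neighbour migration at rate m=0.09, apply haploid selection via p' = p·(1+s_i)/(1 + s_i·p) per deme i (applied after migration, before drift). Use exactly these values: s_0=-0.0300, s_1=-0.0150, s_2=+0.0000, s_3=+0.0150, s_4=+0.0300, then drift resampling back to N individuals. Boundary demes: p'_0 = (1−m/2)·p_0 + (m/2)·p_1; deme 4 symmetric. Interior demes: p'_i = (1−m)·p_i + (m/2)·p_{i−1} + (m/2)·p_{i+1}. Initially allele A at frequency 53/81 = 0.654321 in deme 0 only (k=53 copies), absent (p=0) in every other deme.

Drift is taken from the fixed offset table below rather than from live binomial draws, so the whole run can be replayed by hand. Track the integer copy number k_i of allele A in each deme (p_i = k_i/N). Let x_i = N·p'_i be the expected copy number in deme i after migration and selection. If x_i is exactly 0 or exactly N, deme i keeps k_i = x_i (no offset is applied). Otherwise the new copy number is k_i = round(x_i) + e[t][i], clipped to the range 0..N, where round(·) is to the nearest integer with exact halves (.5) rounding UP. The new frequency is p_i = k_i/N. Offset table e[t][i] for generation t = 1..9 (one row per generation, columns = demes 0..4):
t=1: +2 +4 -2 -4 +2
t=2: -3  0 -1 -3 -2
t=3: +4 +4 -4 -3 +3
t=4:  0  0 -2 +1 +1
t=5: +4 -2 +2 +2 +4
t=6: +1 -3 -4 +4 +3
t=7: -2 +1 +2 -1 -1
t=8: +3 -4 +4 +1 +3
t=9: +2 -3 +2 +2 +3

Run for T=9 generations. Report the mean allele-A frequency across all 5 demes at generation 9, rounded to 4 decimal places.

t=0: k=[53 0 0 0 0]
t=1: x=[50.0345 2.3503 0.0000 0.0000 0.0000] k=[52 6 0 0 0]
t=2: x=[49.3446 7.6941 0.2700 0.0000 0.0000] k=[46 8 0 0 0]
t=3: x=[43.6778 9.2257 0.3600 0.0000 0.0000] k=[48 13 0 0 0]
t=4: x=[45.8201 13.8159 0.5850 0.0000 0.0000] k=[46 14 0 0 0]
t=5: x=[43.9485 14.6280 0.6300 0.0000 0.0000] k=[48 13 3 0 0]
t=6: x=[45.8201 13.9496 3.3150 0.1370 0.0000] k=[47 11 0 4 0]
t=7: x=[44.7711 11.9700 0.6750 3.6921 0.1854] k=[43 13 3 3 0]
t=8: x=[41.0335 13.7268 3.4500 2.9064 0.1390] k=[44 10 7 4 3]
t=9: x=[41.8543 11.2478 7.0000 4.1482 3.1328] k=[44 8 9 6 6]

0.1802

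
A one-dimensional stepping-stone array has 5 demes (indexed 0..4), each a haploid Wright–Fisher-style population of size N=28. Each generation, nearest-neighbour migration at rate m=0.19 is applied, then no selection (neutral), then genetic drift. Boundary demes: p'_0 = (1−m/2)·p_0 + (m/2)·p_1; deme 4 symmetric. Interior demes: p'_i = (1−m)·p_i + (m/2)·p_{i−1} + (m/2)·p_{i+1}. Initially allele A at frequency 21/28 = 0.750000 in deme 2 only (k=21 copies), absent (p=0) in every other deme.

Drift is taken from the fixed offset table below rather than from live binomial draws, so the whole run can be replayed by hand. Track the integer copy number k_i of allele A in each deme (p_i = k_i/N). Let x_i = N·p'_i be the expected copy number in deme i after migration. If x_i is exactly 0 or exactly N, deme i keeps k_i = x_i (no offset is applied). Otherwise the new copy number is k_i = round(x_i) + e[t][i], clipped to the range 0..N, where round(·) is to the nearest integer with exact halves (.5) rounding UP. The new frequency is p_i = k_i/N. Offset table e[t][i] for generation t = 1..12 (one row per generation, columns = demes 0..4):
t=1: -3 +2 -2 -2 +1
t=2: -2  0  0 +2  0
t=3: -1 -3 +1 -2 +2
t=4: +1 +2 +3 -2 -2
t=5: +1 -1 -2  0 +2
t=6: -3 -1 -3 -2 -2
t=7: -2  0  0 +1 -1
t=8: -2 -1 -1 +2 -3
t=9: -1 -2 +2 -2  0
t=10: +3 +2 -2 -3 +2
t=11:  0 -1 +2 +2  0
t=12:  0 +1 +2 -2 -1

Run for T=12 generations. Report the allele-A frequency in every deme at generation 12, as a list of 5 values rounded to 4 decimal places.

t=0: k=[0 0 21 0 0]
t=1: x=[0.0000 1.9950 17.0100 1.9950 0.0000] k=[0 4 15 0 0]
t=2: x=[0.3800 4.6650 12.5300 1.4250 0.0000] k=[0 5 13 3 0]
t=3: x=[0.4750 5.2850 11.2900 3.6650 0.2850] k=[0 2 12 2 2]
t=4: x=[0.1900 2.7600 10.1000 2.9500 2.0000] k=[1 5 13 1 0]
t=5: x=[1.3800 5.3800 11.1000 2.0450 0.0950] k=[2 4 9 2 2]
t=6: x=[2.1900 4.2850 7.8600 2.6650 2.0000] k=[0 3 5 1 0]
t=7: x=[0.2850 2.9050 4.4300 1.2850 0.0950] k=[0 3 4 2 0]
t=8: x=[0.2850 2.8100 3.7150 2.0000 0.1900] k=[0 2 3 4 0]
t=9: x=[0.1900 1.9050 3.0000 3.5250 0.3800] k=[0 0 5 2 0]
t=10: x=[0.0000 0.4750 4.2400 2.0950 0.1900] k=[0 2 2 0 2]
t=11: x=[0.1900 1.8100 1.8100 0.3800 1.8100] k=[0 1 4 2 2]
t=12: x=[0.0950 1.1900 3.5250 2.1900 2.0000] k=[0 2 6 0 1]

[0.0000, 0.0714, 0.2143, 0.0000, 0.0357]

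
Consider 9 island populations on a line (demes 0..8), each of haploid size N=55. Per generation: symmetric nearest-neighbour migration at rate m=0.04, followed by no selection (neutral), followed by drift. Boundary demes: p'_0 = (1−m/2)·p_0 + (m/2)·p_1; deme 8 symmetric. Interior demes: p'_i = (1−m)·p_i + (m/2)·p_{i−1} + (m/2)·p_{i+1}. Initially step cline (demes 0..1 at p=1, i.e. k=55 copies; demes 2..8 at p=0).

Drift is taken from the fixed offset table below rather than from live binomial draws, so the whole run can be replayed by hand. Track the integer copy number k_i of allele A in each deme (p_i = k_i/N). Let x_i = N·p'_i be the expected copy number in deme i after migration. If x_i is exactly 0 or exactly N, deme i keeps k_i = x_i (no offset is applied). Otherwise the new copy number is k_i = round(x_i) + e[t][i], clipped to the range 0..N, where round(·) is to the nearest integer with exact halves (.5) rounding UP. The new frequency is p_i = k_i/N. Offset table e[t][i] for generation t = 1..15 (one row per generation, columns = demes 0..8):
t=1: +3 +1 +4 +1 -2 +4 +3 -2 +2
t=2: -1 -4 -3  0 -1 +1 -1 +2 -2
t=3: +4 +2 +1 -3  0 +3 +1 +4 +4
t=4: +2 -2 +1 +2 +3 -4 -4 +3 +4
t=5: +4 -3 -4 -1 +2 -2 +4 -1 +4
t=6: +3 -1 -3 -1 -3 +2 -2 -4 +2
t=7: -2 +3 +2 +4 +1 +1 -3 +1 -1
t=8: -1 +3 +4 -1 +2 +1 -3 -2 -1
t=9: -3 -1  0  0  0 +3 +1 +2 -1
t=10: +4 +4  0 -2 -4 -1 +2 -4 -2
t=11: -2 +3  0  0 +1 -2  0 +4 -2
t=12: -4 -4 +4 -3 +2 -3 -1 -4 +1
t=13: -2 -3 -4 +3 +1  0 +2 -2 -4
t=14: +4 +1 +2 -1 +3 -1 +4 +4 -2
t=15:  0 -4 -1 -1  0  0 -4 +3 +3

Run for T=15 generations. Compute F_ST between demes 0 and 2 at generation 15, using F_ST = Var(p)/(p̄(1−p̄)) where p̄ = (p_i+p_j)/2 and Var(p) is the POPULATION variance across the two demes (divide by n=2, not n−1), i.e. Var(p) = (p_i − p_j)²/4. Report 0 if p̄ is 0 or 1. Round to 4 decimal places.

0.4137

t=0: k=[55 55 0 0 0 0 0 0 0]
t=1: x=[55.0000 53.9000 1.1000 0.0000 0.0000 0.0000 0.0000 0.0000 0.0000] k=[55 55 5 0 0 0 0 0 0]
t=2: x=[55.0000 54.0000 5.9000 0.1000 0.0000 0.0000 0.0000 0.0000 0.0000] k=[55 50 3 0 0 0 0 0 0]
t=3: x=[54.9000 49.1600 3.8800 0.0600 0.0000 0.0000 0.0000 0.0000 0.0000] k=[55 51 5 0 0 0 0 0 0]
t=4: x=[54.9200 50.1600 5.8200 0.1000 0.0000 0.0000 0.0000 0.0000 0.0000] k=[55 48 7 2 0 0 0 0 0]
t=5: x=[54.8600 47.3200 7.7200 2.0600 0.0400 0.0000 0.0000 0.0000 0.0000] k=[55 44 4 1 2 0 0 0 0]
t=6: x=[54.7800 43.4200 4.7400 1.0800 1.9400 0.0400 0.0000 0.0000 0.0000] k=[55 42 2 0 0 2 0 0 0]
t=7: x=[54.7400 41.4600 2.7600 0.0400 0.0400 1.9200 0.0400 0.0000 0.0000] k=[53 44 5 4 1 3 0 0 0]
t=8: x=[52.8200 43.4000 5.7600 3.9600 1.1000 2.9000 0.0600 0.0000 0.0000] k=[52 46 10 3 3 4 0 0 0]
t=9: x=[51.8800 45.4000 10.5800 3.1400 3.0200 3.9000 0.0800 0.0000 0.0000] k=[49 44 11 3 3 7 1 0 0]
t=10: x=[48.9000 43.4400 11.5000 3.1600 3.0800 6.8000 1.1000 0.0200 0.0000] k=[53 47 12 1 0 6 3 0 0]
t=11: x=[52.8800 46.4200 12.4800 1.2000 0.1400 5.8200 3.0000 0.0600 0.0000] k=[51 49 12 1 1 4 3 4 0]
t=12: x=[50.9600 48.3000 12.5200 1.2200 1.0600 3.9200 3.0400 3.9000 0.0800] k=[47 44 17 0 3 1 2 0 1]
t=13: x=[46.9400 43.5200 17.2000 0.4000 2.9000 1.0600 1.9400 0.0600 0.9800] k=[45 41 13 3 4 1 4 0 0]
t=14: x=[44.9200 40.5200 13.3600 3.2200 3.9200 1.1200 3.8600 0.0800 0.0000] k=[49 42 15 2 7 0 8 4 0]
t=15: x=[48.8600 41.6000 15.2800 2.3600 6.7600 0.3000 7.7600 4.0000 0.0800] k=[49 38 14 1 7 0 4 7 3]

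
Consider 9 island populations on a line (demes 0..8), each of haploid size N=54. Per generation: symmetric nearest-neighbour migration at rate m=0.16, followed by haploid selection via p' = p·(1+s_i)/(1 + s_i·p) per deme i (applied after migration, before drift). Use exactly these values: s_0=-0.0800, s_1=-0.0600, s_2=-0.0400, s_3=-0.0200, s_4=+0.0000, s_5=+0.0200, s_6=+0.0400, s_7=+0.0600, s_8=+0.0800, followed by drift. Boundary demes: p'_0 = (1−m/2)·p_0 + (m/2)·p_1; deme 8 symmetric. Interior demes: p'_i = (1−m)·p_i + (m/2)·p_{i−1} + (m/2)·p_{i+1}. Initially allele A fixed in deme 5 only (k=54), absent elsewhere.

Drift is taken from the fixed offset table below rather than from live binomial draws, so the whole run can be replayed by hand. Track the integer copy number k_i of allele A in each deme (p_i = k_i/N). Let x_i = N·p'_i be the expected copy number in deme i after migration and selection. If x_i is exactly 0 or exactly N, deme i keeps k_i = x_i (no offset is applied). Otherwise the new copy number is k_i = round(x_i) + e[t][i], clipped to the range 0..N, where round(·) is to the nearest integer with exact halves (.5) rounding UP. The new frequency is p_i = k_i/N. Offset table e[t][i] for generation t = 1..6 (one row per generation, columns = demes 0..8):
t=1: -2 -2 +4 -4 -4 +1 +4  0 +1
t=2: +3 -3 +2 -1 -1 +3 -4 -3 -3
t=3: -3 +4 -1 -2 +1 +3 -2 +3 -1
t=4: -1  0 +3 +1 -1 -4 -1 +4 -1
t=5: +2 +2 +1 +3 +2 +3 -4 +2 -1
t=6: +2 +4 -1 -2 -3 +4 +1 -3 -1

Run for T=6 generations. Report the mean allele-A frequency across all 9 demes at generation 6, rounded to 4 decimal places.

0.1337

t=0: k=[0 0 0 0 0 54 0 0 0]
t=1: x=[0.0000 0.0000 0.0000 0.0000 4.3200 45.5028 4.4785 0.0000 0.0000] k=[0 0 0 0 0 47 8 0 0]
t=2: x=[0.0000 0.0000 0.0000 0.0000 3.7600 40.3232 10.8152 0.6779 0.0000] k=[0 0 0 0 3 43 7 0 0]
t=3: x=[0.0000 0.0000 0.0000 0.2352 5.9600 37.1504 9.6263 0.5932 0.0000] k=[0 0 0 0 7 40 8 4 0]
t=4: x=[0.0000 0.0000 0.0000 0.5489 9.0800 35.0443 10.5694 4.2212 0.3454] k=[0 0 0 2 8 31 10 8 0]
t=5: x=[0.0000 0.0000 0.1536 2.2756 9.3600 27.7472 11.8794 7.9051 0.6905] k=[0 0 1 5 11 31 8 10 0]
t=6: x=[0.0000 0.0752 1.1915 5.0665 12.1200 27.8272 10.3235 9.4871 0.8630] k=[0 4 0 3 9 32 11 6 0]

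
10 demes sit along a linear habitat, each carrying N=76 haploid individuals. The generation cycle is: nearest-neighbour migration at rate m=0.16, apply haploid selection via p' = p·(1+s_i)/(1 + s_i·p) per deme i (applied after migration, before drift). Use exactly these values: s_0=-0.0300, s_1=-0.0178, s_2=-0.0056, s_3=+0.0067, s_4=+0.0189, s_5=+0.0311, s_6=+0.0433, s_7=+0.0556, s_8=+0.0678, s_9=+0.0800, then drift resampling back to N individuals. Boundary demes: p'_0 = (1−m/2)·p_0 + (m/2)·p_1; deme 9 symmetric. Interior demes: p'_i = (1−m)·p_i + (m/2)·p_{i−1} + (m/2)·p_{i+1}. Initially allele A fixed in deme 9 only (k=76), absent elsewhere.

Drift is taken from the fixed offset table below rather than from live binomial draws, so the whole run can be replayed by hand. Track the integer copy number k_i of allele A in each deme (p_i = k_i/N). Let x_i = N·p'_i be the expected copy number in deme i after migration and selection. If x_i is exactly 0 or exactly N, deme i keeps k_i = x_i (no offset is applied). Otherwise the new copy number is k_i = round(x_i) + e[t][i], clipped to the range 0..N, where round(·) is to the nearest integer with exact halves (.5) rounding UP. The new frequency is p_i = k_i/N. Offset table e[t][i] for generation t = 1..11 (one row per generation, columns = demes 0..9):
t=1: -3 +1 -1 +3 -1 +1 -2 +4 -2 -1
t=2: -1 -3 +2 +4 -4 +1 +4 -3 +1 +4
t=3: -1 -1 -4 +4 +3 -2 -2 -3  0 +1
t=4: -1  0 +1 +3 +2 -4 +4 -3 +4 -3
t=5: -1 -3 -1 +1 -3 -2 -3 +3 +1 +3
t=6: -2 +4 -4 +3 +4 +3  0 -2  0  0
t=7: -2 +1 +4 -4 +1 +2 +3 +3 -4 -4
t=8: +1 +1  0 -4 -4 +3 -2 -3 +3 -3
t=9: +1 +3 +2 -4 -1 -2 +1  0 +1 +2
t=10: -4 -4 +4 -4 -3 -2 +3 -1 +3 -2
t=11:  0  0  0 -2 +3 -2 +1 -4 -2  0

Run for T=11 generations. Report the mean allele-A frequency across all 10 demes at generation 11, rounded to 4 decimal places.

0.1342

t=0: k=[0 0 0 0 0 0 0 0 0 76]
t=1: x=[0.0000 0.0000 0.0000 0.0000 0.0000 0.0000 0.0000 0.0000 6.4572 70.3368] k=[0 0 0 0 0 0 0 0 4 69]
t=2: x=[0.0000 0.0000 0.0000 0.0000 0.0000 0.0000 0.0000 0.3377 9.4075 64.5678] k=[0 0 0 0 0 0 0 0 10 69]
t=3: x=[0.0000 0.0000 0.0000 0.0000 0.0000 0.0000 0.0000 0.8440 14.6815 65.0228] k=[0 0 0 0 0 0 0 0 15 66]
t=4: x=[0.0000 0.0000 0.0000 0.0000 0.0000 0.0000 0.0000 1.2656 18.7925 62.7816] k=[0 0 0 0 0 0 0 0 23 60]
t=5: x=[0.0000 0.0000 0.0000 0.0000 0.0000 0.0000 0.0000 1.9397 25.2128 58.1139] k=[0 0 0 0 0 0 0 5 26 61]
t=6: x=[0.0000 0.0000 0.0000 0.0000 0.0000 0.0000 0.4172 6.5989 28.2747 59.2275] k=[0 0 0 0 0 0 0 5 28 59]
t=7: x=[0.0000 0.0000 0.0000 0.0000 0.0000 0.0000 0.4172 6.7662 29.8199 57.6139] k=[0 0 0 0 0 0 3 10 26 54]
t=8: x=[0.0000 0.0000 0.0000 0.0000 0.0000 0.2474 3.4572 11.2280 28.1118 53.0125] k=[0 0 0 0 0 3 1 8 31 50]
t=9: x=[0.0000 0.0000 0.0000 0.0000 0.2445 2.6780 1.7927 9.7299 31.8874 49.8162] k=[0 0 0 0 0 1 3 10 33 52]
t=10: x=[0.0000 0.0000 0.0000 0.0000 0.0815 1.1131 3.5404 11.8097 33.9072 51.7676] k=[0 0 0 0 0 0 7 11 37 50]
t=11: x=[0.0000 0.0000 0.0000 0.0000 0.0000 0.5773 7.0256 13.3449 37.2046 50.2853] k=[0 0 0 0 0 0 8 9 35 50]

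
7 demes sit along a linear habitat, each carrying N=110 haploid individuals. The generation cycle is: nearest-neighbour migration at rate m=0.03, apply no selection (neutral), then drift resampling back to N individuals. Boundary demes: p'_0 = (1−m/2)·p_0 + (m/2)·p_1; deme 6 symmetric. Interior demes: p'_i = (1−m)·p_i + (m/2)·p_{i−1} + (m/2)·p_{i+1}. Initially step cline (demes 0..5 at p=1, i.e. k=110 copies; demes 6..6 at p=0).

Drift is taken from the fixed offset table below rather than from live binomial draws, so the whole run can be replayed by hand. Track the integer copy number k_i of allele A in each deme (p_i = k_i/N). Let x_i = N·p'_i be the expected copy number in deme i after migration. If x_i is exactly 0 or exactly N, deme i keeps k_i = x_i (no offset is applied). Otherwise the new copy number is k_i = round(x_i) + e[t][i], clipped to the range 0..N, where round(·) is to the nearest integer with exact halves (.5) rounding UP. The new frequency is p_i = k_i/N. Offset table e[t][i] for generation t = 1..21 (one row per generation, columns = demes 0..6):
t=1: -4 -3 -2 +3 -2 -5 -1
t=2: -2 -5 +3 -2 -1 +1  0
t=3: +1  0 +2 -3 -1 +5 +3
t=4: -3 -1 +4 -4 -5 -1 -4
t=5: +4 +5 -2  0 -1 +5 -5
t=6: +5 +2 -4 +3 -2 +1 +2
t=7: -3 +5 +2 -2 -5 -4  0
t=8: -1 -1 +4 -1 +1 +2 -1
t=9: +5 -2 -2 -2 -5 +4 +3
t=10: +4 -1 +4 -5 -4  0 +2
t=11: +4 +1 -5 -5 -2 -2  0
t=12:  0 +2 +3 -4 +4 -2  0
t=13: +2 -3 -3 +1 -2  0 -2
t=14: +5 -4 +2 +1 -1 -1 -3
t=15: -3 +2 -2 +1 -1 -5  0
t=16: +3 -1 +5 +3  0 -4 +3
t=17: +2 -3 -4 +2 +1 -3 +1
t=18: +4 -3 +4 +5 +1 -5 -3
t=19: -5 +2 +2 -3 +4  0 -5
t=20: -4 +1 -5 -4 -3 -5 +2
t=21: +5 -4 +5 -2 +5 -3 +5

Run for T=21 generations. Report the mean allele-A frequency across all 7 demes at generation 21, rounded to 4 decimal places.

t=0: k=[110 110 110 110 110 110 0]
t=1: x=[110.0000 110.0000 110.0000 110.0000 110.0000 108.3500 1.6500] k=[110 110 110 110 110 103 1]
t=2: x=[110.0000 110.0000 110.0000 110.0000 109.8950 101.5750 2.5300] k=[110 110 110 110 109 103 3]
t=3: x=[110.0000 110.0000 110.0000 109.9850 108.9250 101.5900 4.5000] k=[110 110 110 107 108 107 8]
t=4: x=[110.0000 110.0000 109.9550 107.0600 107.9700 105.5300 9.4850] k=[110 110 110 103 103 105 5]
t=5: x=[110.0000 110.0000 109.8950 103.1050 103.0300 103.4700 6.5000] k=[110 110 108 103 102 108 2]
t=6: x=[110.0000 109.9700 107.9550 103.0600 102.1050 106.3200 3.5900] k=[110 110 104 106 100 107 6]
t=7: x=[110.0000 109.9100 104.1200 105.8800 100.1950 105.3800 7.5150] k=[110 110 106 104 95 101 8]
t=8: x=[110.0000 109.9400 106.0300 103.8950 95.2250 99.5150 9.3950] k=[110 109 110 103 96 102 8]
t=9: x=[109.9850 109.0300 109.8800 103.0000 96.1950 100.5000 9.4100] k=[110 107 108 101 91 105 12]
t=10: x=[109.9550 107.0600 107.8800 100.9550 91.3600 103.3950 13.3950] k=[110 106 110 96 87 103 15]
t=11: x=[109.9400 106.1200 109.7300 96.0750 87.3750 101.4400 16.3200] k=[110 107 105 91 85 99 16]
t=12: x=[109.9550 107.0150 104.8200 91.1200 85.3000 97.5450 17.2450] k=[110 109 108 87 89 96 17]
t=13: x=[109.9850 109.0000 107.7000 87.3450 89.0750 94.7100 18.1850] k=[110 106 105 88 87 95 16]
t=14: x=[109.9400 106.0450 104.7600 88.2400 87.1350 93.6950 17.1850] k=[110 102 107 89 86 93 14]
t=15: x=[109.8800 102.1950 106.6550 89.2250 86.1500 91.7100 15.1850] k=[107 104 105 90 85 87 15]
t=16: x=[106.9550 104.0600 104.7600 90.1500 85.1050 85.8900 16.0800] k=[110 103 110 93 85 82 19]
t=17: x=[109.8950 103.2100 109.6400 93.1350 85.0750 81.1000 19.9450] k=[110 100 106 95 86 78 21]
t=18: x=[109.8500 100.2400 105.7450 95.0300 86.0150 77.2650 21.8550] k=[110 97 110 100 87 72 19]
t=19: x=[109.8050 97.3900 109.6550 99.9550 86.9700 71.4300 19.7950] k=[105 99 110 97 91 71 15]
t=20: x=[104.9100 99.2550 109.6400 97.1050 90.7900 70.4600 15.8400] k=[101 100 105 93 88 65 18]
t=21: x=[100.9850 100.0900 104.7450 93.1050 87.7300 64.6400 18.7050] k=[106 96 110 91 93 62 24]

0.7558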